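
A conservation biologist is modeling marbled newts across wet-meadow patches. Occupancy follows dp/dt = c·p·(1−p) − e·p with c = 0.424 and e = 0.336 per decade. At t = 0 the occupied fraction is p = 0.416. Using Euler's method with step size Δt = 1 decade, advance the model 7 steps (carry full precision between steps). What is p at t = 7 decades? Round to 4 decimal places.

Update rule: p ← p + [c·p·(1−p) − e·p]·Δt with Δt = 1.
p: 0.41600 → 0.37923  (Δp = -0.03677)
p: 0.37923 → 0.35163  (Δp = -0.02761)
p: 0.35163 → 0.33015  (Δp = -0.02148)
p: 0.33015 → 0.31298  (Δp = -0.01716)
p: 0.31298 → 0.29899  (Δp = -0.01399)
p: 0.29899 → 0.28740  (Δp = -0.01159)
p: 0.28740 → 0.27767  (Δp = -0.00973)

0.2777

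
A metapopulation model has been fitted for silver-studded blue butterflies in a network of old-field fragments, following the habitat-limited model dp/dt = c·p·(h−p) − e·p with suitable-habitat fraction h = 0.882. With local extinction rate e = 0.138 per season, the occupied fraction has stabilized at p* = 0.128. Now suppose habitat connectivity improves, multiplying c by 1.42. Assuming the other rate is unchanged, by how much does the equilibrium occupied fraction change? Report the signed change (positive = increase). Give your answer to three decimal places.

Balance c(h−p*) = e gives c = e/(0.882 − 0.12800) = 0.138/0.75400 = 0.18302.
New p* = 0.882 − e/c = 0.882 − 0.13800/0.25989 = 0.35101.
Δp* = 0.35101 − 0.12800 = +0.22301.

0.223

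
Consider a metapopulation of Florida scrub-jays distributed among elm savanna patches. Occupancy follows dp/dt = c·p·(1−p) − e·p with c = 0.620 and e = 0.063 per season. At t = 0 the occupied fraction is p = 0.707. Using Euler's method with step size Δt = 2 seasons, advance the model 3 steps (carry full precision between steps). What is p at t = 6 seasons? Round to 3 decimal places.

0.898

Update rule: p ← p + [c·p·(1−p) − e·p]·Δt with Δt = 2.
step 1: Δp = +0.16779, p = 0.87479
step 2: Δp = +0.02560, p = 0.90039
step 3: Δp = -0.00223, p = 0.89815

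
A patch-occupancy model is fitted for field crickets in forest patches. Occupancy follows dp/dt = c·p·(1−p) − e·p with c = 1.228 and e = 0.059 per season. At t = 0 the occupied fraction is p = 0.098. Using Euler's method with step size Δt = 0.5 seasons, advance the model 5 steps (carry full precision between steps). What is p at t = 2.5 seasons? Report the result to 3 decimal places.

Update rule: p ← p + [c·p·(1−p) − e·p]·Δt with Δt = 0.5.
p: 0.09800 → 0.14938  (Δp = +0.05138)
p: 0.14938 → 0.22300  (Δp = +0.07361)
p: 0.22300 → 0.32281  (Δp = +0.09981)
p: 0.32281 → 0.44751  (Δp = +0.12470)
p: 0.44751 → 0.58611  (Δp = +0.13861)

0.586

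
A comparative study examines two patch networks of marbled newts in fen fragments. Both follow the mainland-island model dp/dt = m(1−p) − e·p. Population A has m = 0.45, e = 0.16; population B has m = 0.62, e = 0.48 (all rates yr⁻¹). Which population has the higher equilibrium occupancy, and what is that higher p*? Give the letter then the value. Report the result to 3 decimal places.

A: p*_A = m/(m+e) = 0.45/0.6100 = 0.7377.
B: p*_B = 0.62/1.1000 = 0.5636.
A is higher at 0.7377.

A, 0.738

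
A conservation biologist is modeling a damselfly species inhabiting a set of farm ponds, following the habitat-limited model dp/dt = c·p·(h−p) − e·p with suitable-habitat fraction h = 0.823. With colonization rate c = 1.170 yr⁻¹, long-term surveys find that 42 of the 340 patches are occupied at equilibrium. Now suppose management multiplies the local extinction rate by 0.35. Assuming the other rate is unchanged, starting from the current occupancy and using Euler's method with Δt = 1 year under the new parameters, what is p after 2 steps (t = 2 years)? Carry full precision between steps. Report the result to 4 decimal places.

0.2754

Observed p* = 42/340 = 0.12353.
Balance c(h−p*) = e gives e = 1.170×(0.823 − 0.12353) = 0.81838.
Starting from p₀ = 0.12353; update p ← p + (dp/dt)·Δt with the new parameters.
p: 0.12353 → 0.18924  (Δp = +0.06571)
p: 0.18924 → 0.27536  (Δp = +0.08612)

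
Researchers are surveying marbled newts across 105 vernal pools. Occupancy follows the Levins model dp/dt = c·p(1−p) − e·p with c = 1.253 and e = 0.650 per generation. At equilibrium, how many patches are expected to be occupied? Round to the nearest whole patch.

p* = 1 − e/c = 1 − 0.650/1.253 = 0.4812.
Expected occupied patches = N × p* = 105 × 0.4812 = 50.53 ≈ 51.

51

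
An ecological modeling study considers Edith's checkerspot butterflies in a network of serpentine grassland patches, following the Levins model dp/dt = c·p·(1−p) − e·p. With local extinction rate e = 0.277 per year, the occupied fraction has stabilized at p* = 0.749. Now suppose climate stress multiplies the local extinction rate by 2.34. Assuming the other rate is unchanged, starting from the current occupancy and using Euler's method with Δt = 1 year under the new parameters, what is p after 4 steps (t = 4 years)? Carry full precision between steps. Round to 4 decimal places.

0.4203

Balance c(1−p*) = e gives c = e/(1 − 0.74900) = 0.277/0.25100 = 1.10359.
Starting from p₀ = 0.74900; update p ← p + (dp/dt)·Δt with the new parameters.
  1  |  dp/dt·Δt = -0.278014  |  p_1 = 0.470986
  2  |  dp/dt·Δt = -0.030316  |  p_2 = 0.440670
  3  |  dp/dt·Δt = -0.013622  |  p_3 = 0.427048
  4  |  dp/dt·Δt = -0.006781  |  p_4 = 0.420267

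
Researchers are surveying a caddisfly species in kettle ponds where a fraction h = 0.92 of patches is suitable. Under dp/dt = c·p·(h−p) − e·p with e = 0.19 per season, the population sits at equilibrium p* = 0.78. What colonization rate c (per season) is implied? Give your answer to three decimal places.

1.357

At equilibrium c(h−p*) = e, so c = e/(h−p*).
c = 0.19/(0.92 − 0.78) = 0.19/0.1400 = 1.3571.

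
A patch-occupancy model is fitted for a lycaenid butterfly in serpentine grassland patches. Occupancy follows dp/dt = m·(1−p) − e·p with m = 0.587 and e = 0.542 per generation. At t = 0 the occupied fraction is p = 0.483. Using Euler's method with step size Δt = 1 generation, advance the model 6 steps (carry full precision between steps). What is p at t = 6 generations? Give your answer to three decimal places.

Update rule: p ← p + [m·(1−p) − e·p]·Δt with Δt = 1.
  1  |  dp/dt·Δt = +0.041693  |  p_1 = 0.524693
  2  |  dp/dt·Δt = -0.005378  |  p_2 = 0.519315
  3  |  dp/dt·Δt = +0.000694  |  p_3 = 0.520008
  4  |  dp/dt·Δt = -0.000090  |  p_4 = 0.519919
  5  |  dp/dt·Δt = +0.000012  |  p_5 = 0.519930
  6  |  dp/dt·Δt = -0.000001  |  p_6 = 0.519929

0.520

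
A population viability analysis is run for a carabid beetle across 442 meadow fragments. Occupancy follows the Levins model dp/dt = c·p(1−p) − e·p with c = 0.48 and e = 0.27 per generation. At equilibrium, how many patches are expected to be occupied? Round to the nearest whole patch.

193

p* = 1 − e/c = 1 − 0.27/0.48 = 0.4375.
Expected occupied patches = N × p* = 442 × 0.4375 = 193.37 ≈ 193.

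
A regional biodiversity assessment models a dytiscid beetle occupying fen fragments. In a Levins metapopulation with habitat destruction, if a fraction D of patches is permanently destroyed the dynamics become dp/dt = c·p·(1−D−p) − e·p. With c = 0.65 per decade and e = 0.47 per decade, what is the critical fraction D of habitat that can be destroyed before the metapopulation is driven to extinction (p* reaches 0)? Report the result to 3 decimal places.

0.277

The nontrivial equilibrium is p* = (1−D) − e/c; extinction occurs when this hits zero.
So D_crit = 1 − e/c = 1 − 0.47/0.65 = 1 − 0.7231 = 0.2769.
Note this equals the original equilibrium occupancy — the Levins extinction-debt result.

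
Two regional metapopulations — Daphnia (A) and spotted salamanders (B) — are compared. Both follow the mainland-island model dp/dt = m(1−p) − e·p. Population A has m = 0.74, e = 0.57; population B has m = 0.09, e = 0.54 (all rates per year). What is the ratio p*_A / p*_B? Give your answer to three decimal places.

3.954

A: p*_A = m/(m+e) = 0.74/1.3100 = 0.5649.
B: p*_B = 0.09/0.6300 = 0.1429.
p*_A / p*_B = 0.5649/0.1429 = 3.9542.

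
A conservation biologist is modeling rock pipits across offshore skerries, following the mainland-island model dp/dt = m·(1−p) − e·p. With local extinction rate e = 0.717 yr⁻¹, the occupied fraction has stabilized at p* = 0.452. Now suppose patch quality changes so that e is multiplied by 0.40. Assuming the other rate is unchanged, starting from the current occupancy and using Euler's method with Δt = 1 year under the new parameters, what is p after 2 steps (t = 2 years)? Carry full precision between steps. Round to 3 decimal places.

Balance m(1−p*) = e·p* gives m = e·p*/(1−p*) = 0.717×0.45200/0.54800 = 0.59139.
Starting from p₀ = 0.45200; update p ← p + (dp/dt)·Δt with the new parameters.
t = 1: p = 0.45200 + (+0.19445) = 0.64645
t = 2: p = 0.64645 + (+0.02369) = 0.67014

0.670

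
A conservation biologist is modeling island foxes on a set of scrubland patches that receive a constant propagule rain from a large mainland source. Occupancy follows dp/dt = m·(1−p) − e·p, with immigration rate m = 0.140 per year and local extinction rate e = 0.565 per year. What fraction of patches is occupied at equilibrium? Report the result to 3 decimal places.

At equilibrium the propagule rain into empty patches balances local extinction: m(1−p*) = e·p*.
p* = m/(m+e) = 0.140/(0.140+0.565) = 0.140/0.7050 = 0.1986.

0.199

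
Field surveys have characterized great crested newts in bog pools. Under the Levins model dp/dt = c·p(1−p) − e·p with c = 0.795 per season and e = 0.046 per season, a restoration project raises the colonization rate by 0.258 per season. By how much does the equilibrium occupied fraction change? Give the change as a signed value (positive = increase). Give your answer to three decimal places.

Before: p* = 1 − 0.046/0.795 = 0.9421.
After the change, c = 1.053, e = 0.046, so p* = 1 − 0.046/1.053 = 0.9563.
Δp* = 0.9563 − 0.9421 = +0.0142.

0.014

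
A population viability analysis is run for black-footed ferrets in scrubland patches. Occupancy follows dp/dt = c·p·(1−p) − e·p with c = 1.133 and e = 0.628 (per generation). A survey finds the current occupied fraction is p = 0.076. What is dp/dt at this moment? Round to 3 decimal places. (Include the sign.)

Colonization term: c·p·(1−p) = 1.133×0.076×0.9240 = 0.07956.
Extinction term: e·p = 0.04773.
dp/dt = 0.07956 − 0.04773 = 0.03184.

0.032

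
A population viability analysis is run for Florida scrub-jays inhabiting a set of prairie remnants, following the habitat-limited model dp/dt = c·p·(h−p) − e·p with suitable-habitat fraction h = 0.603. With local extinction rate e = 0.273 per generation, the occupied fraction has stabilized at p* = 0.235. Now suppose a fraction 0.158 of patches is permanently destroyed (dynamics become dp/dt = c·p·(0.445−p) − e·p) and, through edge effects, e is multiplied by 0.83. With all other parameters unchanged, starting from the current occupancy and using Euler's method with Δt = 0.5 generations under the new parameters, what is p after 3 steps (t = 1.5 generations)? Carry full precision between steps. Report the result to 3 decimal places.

Balance c(h−p*) = e gives c = e/(0.603 − 0.23500) = 0.273/0.36800 = 0.74185.
Starting from p₀ = 0.23500; update p ← p + (dp/dt)·Δt with the new parameters.
t = 0.5: p = 0.23500 + (-0.00832) = 0.22668
t = 1: p = 0.22668 + (-0.00733) = 0.21936
t = 1.5: p = 0.21936 + (-0.00649) = 0.21286

0.213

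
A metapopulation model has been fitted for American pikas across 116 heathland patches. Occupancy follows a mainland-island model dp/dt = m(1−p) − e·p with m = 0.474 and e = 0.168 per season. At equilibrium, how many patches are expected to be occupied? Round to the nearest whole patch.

p* = m/(m+e) = 0.474/0.6420 = 0.7383.
Expected occupied patches = N × p* = 116 × 0.7383 = 85.64 ≈ 86.

86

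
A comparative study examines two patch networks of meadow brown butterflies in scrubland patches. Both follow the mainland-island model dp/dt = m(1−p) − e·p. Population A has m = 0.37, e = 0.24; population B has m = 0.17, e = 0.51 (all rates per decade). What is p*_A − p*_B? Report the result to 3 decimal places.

A: p*_A = m/(m+e) = 0.37/0.6100 = 0.6066.
B: p*_B = 0.17/0.6800 = 0.2500.
p*_A − p*_B = 0.6066 − 0.2500 = 0.3566.

0.357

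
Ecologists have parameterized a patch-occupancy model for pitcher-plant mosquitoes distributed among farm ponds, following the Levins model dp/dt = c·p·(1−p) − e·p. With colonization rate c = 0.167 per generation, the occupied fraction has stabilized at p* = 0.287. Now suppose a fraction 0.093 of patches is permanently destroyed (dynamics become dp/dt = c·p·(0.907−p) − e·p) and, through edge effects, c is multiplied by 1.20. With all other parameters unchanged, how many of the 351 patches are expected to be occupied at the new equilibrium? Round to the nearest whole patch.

Balance c(1−p*) = e gives e = 0.167×(1 − 0.28700) = 0.11907.
New p* = 0.907 − e/c = 0.907 − 0.11907/0.20040 = 0.31284.
Expected occupied = 351 × 0.31284 = 109.81 ≈ 110.

110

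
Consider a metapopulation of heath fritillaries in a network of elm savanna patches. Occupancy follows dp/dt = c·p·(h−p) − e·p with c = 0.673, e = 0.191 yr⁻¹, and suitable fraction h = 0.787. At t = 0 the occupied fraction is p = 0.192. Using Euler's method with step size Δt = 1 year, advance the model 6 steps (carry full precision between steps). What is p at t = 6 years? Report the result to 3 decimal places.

0.421

Update rule: p ← p + [c·p·(h−p) − e·p]·Δt with Δt = 1.
step 1: Δp = +0.04021, p = 0.23221
step 2: Δp = +0.04235, p = 0.27456
step 3: Δp = +0.04225, p = 0.31681
step 4: Δp = +0.03974, p = 0.35655
step 5: Δp = +0.03519, p = 0.39174
step 6: Δp = +0.02938, p = 0.42112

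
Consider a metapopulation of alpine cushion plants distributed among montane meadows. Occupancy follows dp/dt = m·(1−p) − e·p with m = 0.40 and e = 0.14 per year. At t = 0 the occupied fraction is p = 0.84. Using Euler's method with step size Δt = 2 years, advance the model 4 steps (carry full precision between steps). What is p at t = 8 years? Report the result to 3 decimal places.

0.741

Update rule: p ← p + [m·(1−p) − e·p]·Δt with Δt = 2.
p: 0.84000 → 0.73280  (Δp = -0.10720)
p: 0.73280 → 0.74138  (Δp = +0.00858)
p: 0.74138 → 0.74069  (Δp = -0.00069)
p: 0.74069 → 0.74074  (Δp = +0.00005)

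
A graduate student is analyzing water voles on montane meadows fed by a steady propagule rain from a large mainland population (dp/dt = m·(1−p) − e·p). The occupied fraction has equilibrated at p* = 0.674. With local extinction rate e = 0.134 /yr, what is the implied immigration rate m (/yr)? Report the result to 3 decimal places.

At equilibrium m(1−p*) = e·p*, so m = e·p*/(1−p*).
m = 0.134 × 0.674 / 0.3260 = 0.0903/0.3260 = 0.2770.

0.277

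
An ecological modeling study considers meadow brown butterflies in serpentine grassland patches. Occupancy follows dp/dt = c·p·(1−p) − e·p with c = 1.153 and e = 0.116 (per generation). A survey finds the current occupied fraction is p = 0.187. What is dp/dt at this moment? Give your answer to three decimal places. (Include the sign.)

Colonization term: c·p·(1−p) = 1.153×0.187×0.8130 = 0.17529.
Extinction term: e·p = 0.02169.
dp/dt = 0.17529 − 0.02169 = 0.15360.

0.154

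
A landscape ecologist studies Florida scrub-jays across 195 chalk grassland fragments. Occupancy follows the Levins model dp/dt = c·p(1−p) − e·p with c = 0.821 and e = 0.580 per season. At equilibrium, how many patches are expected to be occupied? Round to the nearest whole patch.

57

p* = 1 − e/c = 1 − 0.580/0.821 = 0.2935.
Expected occupied patches = N × p* = 195 × 0.2935 = 57.24 ≈ 57.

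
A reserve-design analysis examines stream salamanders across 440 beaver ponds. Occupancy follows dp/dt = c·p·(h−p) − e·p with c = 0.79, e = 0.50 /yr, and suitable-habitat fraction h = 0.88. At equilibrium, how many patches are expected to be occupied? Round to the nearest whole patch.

p* = h − e/c = 0.88 − 0.6329 = 0.2471.
Expected occupied patches = N × p* = 440 × 0.2471 = 108.72 ≈ 109.

109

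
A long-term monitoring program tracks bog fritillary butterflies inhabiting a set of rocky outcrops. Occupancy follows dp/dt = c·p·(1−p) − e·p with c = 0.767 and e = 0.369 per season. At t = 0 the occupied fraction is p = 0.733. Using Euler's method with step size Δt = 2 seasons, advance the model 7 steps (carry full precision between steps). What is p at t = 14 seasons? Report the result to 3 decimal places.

Update rule: p ← p + [c·p·(1−p) − e·p]·Δt with Δt = 2.
  1  |  dp/dt·Δt = -0.240733  |  p_1 = 0.492267
  2  |  dp/dt·Δt = +0.020115  |  p_2 = 0.512382
  3  |  dp/dt·Δt = +0.005127  |  p_3 = 0.517509
  4  |  dp/dt·Δt = +0.001108  |  p_4 = 0.518617
  5  |  dp/dt·Δt = +0.000229  |  p_5 = 0.518846
  6  |  dp/dt·Δt = +0.000047  |  p_6 = 0.518893
  7  |  dp/dt·Δt = +0.000010  |  p_7 = 0.518902

0.519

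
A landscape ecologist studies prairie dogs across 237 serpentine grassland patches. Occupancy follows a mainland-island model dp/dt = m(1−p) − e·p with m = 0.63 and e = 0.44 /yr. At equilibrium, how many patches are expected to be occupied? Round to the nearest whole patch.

140

p* = m/(m+e) = 0.63/1.0700 = 0.5888.
Expected occupied patches = N × p* = 237 × 0.5888 = 139.54 ≈ 140.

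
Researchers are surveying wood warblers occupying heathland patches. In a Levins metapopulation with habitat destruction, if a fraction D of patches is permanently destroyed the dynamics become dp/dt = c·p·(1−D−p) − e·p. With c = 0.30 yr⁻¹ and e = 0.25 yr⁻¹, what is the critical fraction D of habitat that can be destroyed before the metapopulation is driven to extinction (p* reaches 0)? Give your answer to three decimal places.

0.167

The nontrivial equilibrium is p* = (1−D) − e/c; extinction occurs when this hits zero.
So D_crit = 1 − e/c = 1 − 0.25/0.30 = 1 − 0.8333 = 0.1667.
This equals the undisturbed p*, a classic result of Lande's extension.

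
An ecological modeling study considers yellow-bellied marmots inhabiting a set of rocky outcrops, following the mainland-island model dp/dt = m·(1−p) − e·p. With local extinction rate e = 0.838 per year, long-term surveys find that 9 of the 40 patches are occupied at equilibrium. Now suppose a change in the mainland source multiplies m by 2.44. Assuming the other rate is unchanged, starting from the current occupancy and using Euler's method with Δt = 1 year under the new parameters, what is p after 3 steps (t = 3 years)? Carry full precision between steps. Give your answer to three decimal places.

0.430

Observed p* = 9/40 = 0.22500.
Balance m(1−p*) = e·p* gives m = e·p*/(1−p*) = 0.838×0.22500/0.77500 = 0.24329.
Starting from p₀ = 0.22500; update p ← p + (dp/dt)·Δt with the new parameters.
t = 1: p = 0.22500 + (+0.27151) = 0.49651
t = 2: p = 0.49651 + (-0.11719) = 0.37932
t = 3: p = 0.37932 + (+0.05058) = 0.42990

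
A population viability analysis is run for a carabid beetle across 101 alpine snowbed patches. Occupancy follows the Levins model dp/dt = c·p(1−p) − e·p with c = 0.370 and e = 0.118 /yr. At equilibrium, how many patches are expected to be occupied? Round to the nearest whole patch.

69

p* = 1 − e/c = 1 − 0.118/0.370 = 0.6811.
Expected occupied patches = N × p* = 101 × 0.6811 = 68.79 ≈ 69.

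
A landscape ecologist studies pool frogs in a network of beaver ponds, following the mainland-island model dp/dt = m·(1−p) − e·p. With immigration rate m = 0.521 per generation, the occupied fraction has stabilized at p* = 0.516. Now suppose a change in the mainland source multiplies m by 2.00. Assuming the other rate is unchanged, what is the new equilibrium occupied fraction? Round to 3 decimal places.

Balance m(1−p*) = e·p* gives e = m(1−p*)/p* = 0.521×0.48400/0.51600 = 0.48869.
New p* = m/(m+e) = 1.04200/(1.04200+0.48869) = 0.68074.

0.681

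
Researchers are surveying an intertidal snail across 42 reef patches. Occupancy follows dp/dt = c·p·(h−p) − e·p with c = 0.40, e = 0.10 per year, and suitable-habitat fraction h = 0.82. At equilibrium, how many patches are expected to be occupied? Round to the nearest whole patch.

24

p* = h − e/c = 0.82 − 0.2500 = 0.5700.
Expected occupied patches = N × p* = 42 × 0.5700 = 23.94 ≈ 24.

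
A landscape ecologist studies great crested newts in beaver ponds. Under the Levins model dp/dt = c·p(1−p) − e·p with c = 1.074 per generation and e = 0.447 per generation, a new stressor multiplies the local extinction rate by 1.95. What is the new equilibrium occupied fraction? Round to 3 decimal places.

Before: p* = 1 − 0.447/1.074 = 0.5838.
After the change, c = 1.074, e = 0.87165, so p* = 1 − 0.87165/1.074 = 0.1884.

0.188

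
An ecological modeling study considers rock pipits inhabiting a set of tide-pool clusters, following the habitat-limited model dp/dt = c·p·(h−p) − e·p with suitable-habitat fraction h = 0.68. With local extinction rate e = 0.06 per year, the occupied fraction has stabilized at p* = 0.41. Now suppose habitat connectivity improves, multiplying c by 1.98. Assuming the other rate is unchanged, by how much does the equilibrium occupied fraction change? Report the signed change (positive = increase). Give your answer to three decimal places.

Balance c(h−p*) = e gives c = e/(0.68 − 0.41000) = 0.06/0.27000 = 0.22222.
New p* = 0.68 − e/c = 0.68 − 0.06000/0.44000 = 0.54364.
Δp* = 0.54364 − 0.41000 = +0.13364.

0.134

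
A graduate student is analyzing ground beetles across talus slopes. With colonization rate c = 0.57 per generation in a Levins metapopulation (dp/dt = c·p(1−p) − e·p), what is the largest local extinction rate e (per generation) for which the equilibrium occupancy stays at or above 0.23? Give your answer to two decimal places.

1 − e/c ≥ 0.23 ⇒ e ≤ c(1 − 0.23) = 0.57 × 0.7700.
e_max = 0.4389.

0.44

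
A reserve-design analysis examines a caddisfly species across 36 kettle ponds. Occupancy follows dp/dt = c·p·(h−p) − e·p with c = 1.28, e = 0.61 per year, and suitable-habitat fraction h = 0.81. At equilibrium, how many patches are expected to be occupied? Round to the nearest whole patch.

12

p* = h − e/c = 0.81 − 0.4766 = 0.3334.
Expected occupied patches = N × p* = 36 × 0.3334 = 12.00 ≈ 12.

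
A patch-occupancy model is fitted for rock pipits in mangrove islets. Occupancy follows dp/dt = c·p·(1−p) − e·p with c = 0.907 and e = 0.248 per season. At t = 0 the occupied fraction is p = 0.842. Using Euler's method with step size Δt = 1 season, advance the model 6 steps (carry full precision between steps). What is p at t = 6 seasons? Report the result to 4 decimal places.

Update rule: p ← p + [c·p·(1−p) − e·p]·Δt with Δt = 1.
step 1: Δp = -0.08815, p = 0.75385
step 2: Δp = -0.01865, p = 0.73520
step 3: Δp = -0.00575, p = 0.72945
step 4: Δp = -0.00190, p = 0.72754
step 5: Δp = -0.00064, p = 0.72690
step 6: Δp = -0.00022, p = 0.72668

0.7267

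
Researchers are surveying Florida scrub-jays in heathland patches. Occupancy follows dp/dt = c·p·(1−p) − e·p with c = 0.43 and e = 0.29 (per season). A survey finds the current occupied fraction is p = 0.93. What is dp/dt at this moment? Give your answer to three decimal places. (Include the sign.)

-0.242

Colonization term: c·p·(1−p) = 0.43×0.93×0.0700 = 0.02799.
Extinction term: e·p = 0.26970.
dp/dt = 0.02799 − 0.26970 = -0.24171.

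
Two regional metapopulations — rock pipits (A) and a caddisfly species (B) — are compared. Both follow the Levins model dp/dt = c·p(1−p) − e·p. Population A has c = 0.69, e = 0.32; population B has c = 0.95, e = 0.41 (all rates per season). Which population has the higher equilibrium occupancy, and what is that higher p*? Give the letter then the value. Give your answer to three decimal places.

B, 0.568

A: p*_A = 1 − 0.32/0.69 = 0.5362.
B: p*_B = 1 − 0.41/0.95 = 0.5684.
B is higher at 0.5684.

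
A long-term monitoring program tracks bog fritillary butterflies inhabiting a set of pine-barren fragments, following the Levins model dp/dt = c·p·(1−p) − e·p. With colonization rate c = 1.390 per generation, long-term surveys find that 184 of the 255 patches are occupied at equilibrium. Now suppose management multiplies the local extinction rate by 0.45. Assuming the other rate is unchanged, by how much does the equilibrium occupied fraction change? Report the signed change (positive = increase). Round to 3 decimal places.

0.153

Observed p* = 184/255 = 0.72157.
Balance c(1−p*) = e gives e = 1.390×(1 − 0.72157) = 0.38702.
New p* = 1 − e/c = 1 − 0.17416/1.39000 = 0.87471.
Δp* = 0.87471 − 0.72157 = +0.15314.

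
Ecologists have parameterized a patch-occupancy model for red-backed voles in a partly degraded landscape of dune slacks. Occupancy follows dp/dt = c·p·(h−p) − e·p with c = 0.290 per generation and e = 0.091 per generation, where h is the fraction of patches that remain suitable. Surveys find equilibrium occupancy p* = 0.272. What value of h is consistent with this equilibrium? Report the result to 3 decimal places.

At equilibrium c(h−p*) = e, so h = p* + e/c.
h = 0.272 + 0.091/0.290 = 0.272 + 0.3138 = 0.5858.

0.586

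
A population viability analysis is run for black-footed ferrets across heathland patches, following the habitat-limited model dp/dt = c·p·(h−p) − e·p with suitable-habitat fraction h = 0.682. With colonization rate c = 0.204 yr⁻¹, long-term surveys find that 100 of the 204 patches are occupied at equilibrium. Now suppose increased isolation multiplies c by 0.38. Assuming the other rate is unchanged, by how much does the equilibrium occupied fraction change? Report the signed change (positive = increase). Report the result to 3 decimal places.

Observed p* = 100/204 = 0.49020.
Balance c(h−p*) = e gives e = 0.204×(0.682 − 0.49020) = 0.03913.
New p* = 0.682 − e/c = 0.682 − 0.03913/0.07752 = 0.17723.
Δp* = 0.17723 − 0.49020 = -0.31297.

-0.313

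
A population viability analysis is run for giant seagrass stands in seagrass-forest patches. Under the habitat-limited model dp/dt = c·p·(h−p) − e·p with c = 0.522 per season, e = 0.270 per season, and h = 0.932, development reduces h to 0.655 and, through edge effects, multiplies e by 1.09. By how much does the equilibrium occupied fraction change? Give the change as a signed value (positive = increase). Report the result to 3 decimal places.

-0.324

Before: p* = h − e/c = 0.932 − 0.270/0.522 = 0.932 − 0.5172 = 0.4148.
After: c = 0.522, e = 0.2943, h = 0.655; p* = 0.655 − 0.2943/0.522 = 0.0912.
Δp* = 0.0912 − 0.4148 = -0.3236.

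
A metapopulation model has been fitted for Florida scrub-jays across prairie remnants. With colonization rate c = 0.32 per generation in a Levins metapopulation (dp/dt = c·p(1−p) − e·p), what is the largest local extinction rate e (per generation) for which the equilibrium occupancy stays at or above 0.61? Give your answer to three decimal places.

0.125

1 − e/c ≥ 0.61 ⇒ e ≤ c(1 − 0.61) = 0.32 × 0.3900.
e_max = 0.1248.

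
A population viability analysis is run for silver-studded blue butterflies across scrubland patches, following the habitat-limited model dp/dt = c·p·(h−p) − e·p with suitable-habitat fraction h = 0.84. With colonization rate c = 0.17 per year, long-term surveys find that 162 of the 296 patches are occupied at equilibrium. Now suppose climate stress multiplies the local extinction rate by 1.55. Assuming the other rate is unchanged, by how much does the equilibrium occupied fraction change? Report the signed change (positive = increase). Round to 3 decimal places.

Observed p* = 162/296 = 0.54730.
Balance c(h−p*) = e gives e = 0.17×(0.84 − 0.54730) = 0.04976.
New p* = 0.84 − e/c = 0.84 − 0.07713/0.17000 = 0.38629.
Δp* = 0.38629 − 0.54730 = -0.16101.

-0.161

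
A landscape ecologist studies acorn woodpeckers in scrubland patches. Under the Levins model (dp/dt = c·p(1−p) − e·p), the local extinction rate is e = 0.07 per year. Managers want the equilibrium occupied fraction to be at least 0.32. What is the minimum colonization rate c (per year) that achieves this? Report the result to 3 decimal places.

p* = 1 − e/c ≥ 0.32 requires e/c ≤ 0.6800, i.e. c ≥ e/0.6800.
c_min = 0.07/0.6800 = 0.1029.

0.103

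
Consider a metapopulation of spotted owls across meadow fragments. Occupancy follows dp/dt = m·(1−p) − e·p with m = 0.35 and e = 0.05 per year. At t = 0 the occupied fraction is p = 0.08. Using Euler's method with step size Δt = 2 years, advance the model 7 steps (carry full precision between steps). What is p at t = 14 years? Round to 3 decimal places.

0.875

Update rule: p ← p + [m·(1−p) − e·p]·Δt with Δt = 2.
  1  |  dp/dt·Δt = +0.636000  |  p_1 = 0.716000
  2  |  dp/dt·Δt = +0.127200  |  p_2 = 0.843200
  3  |  dp/dt·Δt = +0.025440  |  p_3 = 0.868640
  4  |  dp/dt·Δt = +0.005088  |  p_4 = 0.873728
  5  |  dp/dt·Δt = +0.001018  |  p_5 = 0.874746
  6  |  dp/dt·Δt = +0.000204  |  p_6 = 0.874949
  7  |  dp/dt·Δt = +0.000041  |  p_7 = 0.874990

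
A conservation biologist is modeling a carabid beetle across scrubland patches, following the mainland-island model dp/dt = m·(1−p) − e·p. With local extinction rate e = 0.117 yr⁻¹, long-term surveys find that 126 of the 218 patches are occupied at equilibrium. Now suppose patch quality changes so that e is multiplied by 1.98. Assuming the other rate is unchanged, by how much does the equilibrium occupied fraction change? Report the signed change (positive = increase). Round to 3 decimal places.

Observed p* = 126/218 = 0.57798.
Balance m(1−p*) = e·p* gives m = e·p*/(1−p*) = 0.117×0.57798/0.42202 = 0.16024.
New p* = m/(m+e) = 0.16024/(0.16024+0.23166) = 0.40888.
Δp* = 0.40888 − 0.57798 = -0.16910.

-0.169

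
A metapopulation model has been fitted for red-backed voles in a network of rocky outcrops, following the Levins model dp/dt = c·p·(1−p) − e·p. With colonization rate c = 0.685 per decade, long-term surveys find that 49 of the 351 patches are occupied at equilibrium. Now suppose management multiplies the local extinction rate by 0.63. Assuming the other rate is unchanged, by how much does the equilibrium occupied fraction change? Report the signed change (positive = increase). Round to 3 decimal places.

Observed p* = 49/351 = 0.13960.
Balance c(1−p*) = e gives e = 0.685×(1 − 0.13960) = 0.58937.
New p* = 1 − e/c = 1 − 0.37130/0.68500 = 0.45796.
Δp* = 0.45796 − 0.13960 = +0.31836.

0.318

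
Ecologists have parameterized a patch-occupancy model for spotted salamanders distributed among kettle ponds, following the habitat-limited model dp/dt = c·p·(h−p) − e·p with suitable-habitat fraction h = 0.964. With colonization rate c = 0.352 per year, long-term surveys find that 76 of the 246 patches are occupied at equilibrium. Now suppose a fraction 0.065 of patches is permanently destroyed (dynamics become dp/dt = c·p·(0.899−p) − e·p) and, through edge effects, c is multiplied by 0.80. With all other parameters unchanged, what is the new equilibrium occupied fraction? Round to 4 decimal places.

0.0802

Observed p* = 76/246 = 0.30894.
Balance c(h−p*) = e gives e = 0.352×(0.964 − 0.30894) = 0.23058.
New p* = 0.899 − e/c = 0.899 − 0.23058/0.28160 = 0.08018.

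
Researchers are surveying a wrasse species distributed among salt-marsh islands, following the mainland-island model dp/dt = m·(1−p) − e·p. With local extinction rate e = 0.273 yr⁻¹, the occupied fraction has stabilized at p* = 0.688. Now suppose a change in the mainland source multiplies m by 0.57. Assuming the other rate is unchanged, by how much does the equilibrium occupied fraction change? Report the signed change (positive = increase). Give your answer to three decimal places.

-0.131

Balance m(1−p*) = e·p* gives m = e·p*/(1−p*) = 0.273×0.68800/0.31200 = 0.60200.
New p* = m/(m+e) = 0.34314/(0.34314+0.27300) = 0.55692.
Δp* = 0.55692 − 0.68800 = -0.13108.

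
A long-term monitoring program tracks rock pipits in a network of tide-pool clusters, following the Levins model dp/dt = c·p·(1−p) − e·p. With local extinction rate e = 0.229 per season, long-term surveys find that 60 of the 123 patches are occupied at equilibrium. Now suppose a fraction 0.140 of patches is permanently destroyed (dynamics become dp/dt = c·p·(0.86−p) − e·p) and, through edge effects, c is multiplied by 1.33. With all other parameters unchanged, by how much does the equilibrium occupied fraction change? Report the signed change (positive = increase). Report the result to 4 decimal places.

Observed p* = 60/123 = 0.48780.
Balance c(1−p*) = e gives c = e/(1 − 0.48780) = 0.229/0.51220 = 0.44709.
New p* = 0.86 − e/c = 0.86 − 0.22900/0.59463 = 0.47489.
Δp* = 0.47489 − 0.48780 = -0.01291.

-0.0129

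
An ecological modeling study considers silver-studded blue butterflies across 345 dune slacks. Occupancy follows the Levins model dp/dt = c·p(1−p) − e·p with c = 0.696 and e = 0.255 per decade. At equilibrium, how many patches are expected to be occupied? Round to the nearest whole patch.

219

p* = 1 − e/c = 1 − 0.255/0.696 = 0.6336.
Expected occupied patches = N × p* = 345 × 0.6336 = 218.60 ≈ 219.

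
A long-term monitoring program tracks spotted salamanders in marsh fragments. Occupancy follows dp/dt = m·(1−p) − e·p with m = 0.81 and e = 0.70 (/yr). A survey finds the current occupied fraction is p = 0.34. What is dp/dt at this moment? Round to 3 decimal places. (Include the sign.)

Colonization term: m·(1−p) = 0.81×0.6600 = 0.53460.
Extinction term: e·p = 0.23800.
dp/dt = 0.53460 − 0.23800 = 0.29660.

0.297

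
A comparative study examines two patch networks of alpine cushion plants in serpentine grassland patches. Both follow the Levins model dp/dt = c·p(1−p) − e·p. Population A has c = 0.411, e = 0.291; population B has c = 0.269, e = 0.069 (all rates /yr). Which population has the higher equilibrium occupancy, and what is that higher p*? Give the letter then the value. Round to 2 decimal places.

A: p*_A = 1 − 0.291/0.411 = 0.2920.
B: p*_B = 1 − 0.069/0.269 = 0.7435.
B is higher at 0.7435.

B, 0.74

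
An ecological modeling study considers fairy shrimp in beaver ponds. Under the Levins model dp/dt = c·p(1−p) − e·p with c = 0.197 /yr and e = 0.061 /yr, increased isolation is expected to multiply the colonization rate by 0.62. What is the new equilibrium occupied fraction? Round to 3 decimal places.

Before: p* = 1 − 0.061/0.197 = 0.6904.
After the change, c = 0.12214, e = 0.061, so p* = 1 − 0.061/0.12214 = 0.5006.

0.501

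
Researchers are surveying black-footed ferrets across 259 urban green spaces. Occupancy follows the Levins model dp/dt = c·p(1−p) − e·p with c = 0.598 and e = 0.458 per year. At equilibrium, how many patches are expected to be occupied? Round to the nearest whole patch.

61

p* = 1 − e/c = 1 − 0.458/0.598 = 0.2341.
Expected occupied patches = N × p* = 259 × 0.2341 = 60.64 ≈ 61.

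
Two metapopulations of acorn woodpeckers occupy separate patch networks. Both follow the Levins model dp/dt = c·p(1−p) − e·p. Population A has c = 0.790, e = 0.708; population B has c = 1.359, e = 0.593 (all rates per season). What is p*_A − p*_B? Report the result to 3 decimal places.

-0.460

A: p*_A = 1 − 0.708/0.790 = 0.1038.
B: p*_B = 1 − 0.593/1.359 = 0.5636.
p*_A − p*_B = 0.1038 − 0.5636 = -0.4599.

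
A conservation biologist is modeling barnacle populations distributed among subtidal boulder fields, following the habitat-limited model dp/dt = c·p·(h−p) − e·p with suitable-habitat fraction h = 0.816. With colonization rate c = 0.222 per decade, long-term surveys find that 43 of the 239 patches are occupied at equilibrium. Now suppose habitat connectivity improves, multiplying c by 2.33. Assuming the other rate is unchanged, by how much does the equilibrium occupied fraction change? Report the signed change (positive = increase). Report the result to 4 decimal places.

0.3631

Observed p* = 43/239 = 0.17992.
Balance c(h−p*) = e gives e = 0.222×(0.816 − 0.17992) = 0.14121.
New p* = 0.816 − e/c = 0.816 − 0.14121/0.51726 = 0.54300.
Δp* = 0.54300 − 0.17992 = +0.36308.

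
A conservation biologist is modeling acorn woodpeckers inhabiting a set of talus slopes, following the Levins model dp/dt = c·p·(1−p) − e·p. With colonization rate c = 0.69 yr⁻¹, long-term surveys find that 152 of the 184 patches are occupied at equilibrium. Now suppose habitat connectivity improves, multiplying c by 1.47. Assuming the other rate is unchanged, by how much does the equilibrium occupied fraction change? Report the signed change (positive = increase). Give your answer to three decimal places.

Observed p* = 152/184 = 0.82609.
Balance c(1−p*) = e gives e = 0.69×(1 − 0.82609) = 0.12000.
New p* = 1 − e/c = 1 − 0.12000/1.01430 = 0.88169.
Δp* = 0.88169 − 0.82609 = +0.05560.

0.056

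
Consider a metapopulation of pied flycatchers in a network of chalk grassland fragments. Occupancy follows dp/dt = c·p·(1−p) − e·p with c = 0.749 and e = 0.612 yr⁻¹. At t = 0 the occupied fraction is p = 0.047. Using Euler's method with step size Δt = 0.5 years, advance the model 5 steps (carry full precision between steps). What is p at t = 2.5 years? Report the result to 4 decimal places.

Update rule: p ← p + [c·p·(1−p) − e·p]·Δt with Δt = 0.5.
p: 0.04700 → 0.04939  (Δp = +0.00239)
p: 0.04939 → 0.05186  (Δp = +0.00247)
p: 0.05186 → 0.05441  (Δp = +0.00255)
p: 0.05441 → 0.05703  (Δp = +0.00262)
p: 0.05703 → 0.05971  (Δp = +0.00269)

0.0597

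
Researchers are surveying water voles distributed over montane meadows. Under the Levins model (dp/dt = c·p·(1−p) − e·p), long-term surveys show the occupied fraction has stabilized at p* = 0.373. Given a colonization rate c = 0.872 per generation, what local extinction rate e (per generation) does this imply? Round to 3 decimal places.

At equilibrium c(1−p*) = e.
e = 0.872 × (1 − 0.373) = 0.872 × 0.6270 = 0.5467.

0.547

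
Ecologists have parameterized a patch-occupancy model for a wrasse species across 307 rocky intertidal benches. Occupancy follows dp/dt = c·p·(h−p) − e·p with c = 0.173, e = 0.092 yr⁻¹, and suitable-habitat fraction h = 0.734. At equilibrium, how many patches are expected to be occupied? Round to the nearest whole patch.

62

p* = h − e/c = 0.734 − 0.5318 = 0.2022.
Expected occupied patches = N × p* = 307 × 0.2022 = 62.08 ≈ 62.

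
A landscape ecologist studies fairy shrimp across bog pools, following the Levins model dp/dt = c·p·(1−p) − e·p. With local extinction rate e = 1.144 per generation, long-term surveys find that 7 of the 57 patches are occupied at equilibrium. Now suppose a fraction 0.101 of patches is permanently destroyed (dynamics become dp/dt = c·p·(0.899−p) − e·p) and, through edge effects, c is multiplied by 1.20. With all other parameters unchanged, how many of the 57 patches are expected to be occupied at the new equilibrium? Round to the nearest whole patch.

Observed p* = 7/57 = 0.12281.
Balance c(1−p*) = e gives c = e/(1 − 0.12281) = 1.144/0.87719 = 1.30416.
New p* = 0.899 − e/c = 0.899 − 1.14400/1.56499 = 0.16800.
Expected occupied = 57 × 0.16800 = 9.58 ≈ 10.

10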